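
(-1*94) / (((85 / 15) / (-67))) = 18894 / 17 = 1111.41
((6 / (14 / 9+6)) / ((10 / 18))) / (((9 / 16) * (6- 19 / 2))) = -432 / 595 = -0.73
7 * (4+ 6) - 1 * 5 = 65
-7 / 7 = -1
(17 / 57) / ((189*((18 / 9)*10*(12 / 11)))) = 187 / 2585520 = 0.00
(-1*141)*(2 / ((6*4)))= -47 / 4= -11.75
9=9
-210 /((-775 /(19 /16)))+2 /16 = 277 /620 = 0.45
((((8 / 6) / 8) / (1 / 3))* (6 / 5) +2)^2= 169 / 25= 6.76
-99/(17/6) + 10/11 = -6364/187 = -34.03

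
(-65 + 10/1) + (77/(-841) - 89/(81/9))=-491837/7569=-64.98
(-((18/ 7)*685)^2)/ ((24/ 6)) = -38007225/ 49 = -775657.65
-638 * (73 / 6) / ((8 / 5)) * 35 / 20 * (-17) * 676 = 2341624285 / 24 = 97567678.54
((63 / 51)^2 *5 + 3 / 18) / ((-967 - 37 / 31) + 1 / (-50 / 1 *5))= -52386125 / 6505561377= -0.01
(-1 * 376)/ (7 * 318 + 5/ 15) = -1128/ 6679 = -0.17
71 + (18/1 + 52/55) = 4947/55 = 89.95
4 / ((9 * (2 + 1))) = 4 / 27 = 0.15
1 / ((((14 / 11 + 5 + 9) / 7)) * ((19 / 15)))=55 / 152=0.36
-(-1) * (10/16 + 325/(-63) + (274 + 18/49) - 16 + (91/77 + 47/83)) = 823245013/3221064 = 255.58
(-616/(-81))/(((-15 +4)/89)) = -4984/81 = -61.53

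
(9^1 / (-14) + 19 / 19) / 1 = 5 / 14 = 0.36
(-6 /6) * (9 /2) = -9 /2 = -4.50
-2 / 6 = -1 / 3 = -0.33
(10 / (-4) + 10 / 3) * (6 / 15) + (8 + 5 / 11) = 290 / 33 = 8.79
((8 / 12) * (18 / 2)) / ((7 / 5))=30 / 7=4.29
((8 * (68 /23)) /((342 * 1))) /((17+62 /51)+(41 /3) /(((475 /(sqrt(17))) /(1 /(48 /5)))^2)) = 1686835200 /444297123727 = 0.00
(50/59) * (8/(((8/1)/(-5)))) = -250/59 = -4.24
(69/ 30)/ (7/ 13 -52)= -0.04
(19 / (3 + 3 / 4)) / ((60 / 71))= 1349 / 225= 6.00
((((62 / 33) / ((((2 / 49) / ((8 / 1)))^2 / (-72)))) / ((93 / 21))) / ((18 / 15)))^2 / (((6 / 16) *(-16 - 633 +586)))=-132230699417600 / 3267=-40474655469.12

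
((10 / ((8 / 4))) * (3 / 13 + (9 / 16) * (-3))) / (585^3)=-101 / 2776129200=-0.00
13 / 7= 1.86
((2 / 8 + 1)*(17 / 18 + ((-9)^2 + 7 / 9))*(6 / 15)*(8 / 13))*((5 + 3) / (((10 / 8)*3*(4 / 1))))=23824 / 1755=13.57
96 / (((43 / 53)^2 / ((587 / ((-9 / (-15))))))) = 142683.22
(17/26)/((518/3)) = 51/13468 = 0.00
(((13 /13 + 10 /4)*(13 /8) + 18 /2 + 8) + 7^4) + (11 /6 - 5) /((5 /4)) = 581077 /240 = 2421.15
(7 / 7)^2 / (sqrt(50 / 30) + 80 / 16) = 3 / 14 - sqrt(15) / 70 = 0.16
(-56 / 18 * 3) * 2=-56 / 3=-18.67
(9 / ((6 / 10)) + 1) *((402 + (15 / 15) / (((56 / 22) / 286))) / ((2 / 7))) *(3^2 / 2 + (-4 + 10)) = 302442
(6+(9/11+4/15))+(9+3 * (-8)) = -1306/165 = -7.92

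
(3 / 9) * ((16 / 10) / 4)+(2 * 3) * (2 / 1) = 182 / 15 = 12.13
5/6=0.83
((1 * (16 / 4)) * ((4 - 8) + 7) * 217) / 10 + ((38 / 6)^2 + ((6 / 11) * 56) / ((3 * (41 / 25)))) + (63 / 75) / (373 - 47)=306.72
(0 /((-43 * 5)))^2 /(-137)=0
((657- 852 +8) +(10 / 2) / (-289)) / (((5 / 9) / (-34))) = 972864 / 85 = 11445.46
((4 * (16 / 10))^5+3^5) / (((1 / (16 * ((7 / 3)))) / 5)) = 3843146384 / 1875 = 2049678.07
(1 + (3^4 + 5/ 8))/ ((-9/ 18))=-661/ 4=-165.25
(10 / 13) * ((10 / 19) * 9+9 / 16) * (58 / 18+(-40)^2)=12913955 / 1976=6535.40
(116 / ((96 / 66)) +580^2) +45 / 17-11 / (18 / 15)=68640539 / 204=336473.23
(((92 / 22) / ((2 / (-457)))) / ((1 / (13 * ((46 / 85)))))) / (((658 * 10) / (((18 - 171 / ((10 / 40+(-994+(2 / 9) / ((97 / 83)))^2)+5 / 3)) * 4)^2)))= -4343949602081456310560420652629664 / 820201245167029226263947074275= -5296.20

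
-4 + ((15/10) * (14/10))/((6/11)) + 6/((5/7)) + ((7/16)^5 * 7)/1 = 8768401/1048576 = 8.36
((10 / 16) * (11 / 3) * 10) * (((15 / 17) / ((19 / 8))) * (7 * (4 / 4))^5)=46219250 / 323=143093.65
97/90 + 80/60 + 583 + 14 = 599.41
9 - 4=5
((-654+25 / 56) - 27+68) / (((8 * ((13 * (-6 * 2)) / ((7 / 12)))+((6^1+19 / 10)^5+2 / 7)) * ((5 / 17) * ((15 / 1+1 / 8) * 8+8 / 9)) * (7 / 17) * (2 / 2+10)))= -74351752500 / 564309086056639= -0.00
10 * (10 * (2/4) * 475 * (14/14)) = 23750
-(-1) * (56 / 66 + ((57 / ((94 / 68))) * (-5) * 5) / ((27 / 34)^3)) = -6979477508 / 3392037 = -2057.61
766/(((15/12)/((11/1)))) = 33704/5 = 6740.80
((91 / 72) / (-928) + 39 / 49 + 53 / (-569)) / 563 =1306655533 / 1048810952448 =0.00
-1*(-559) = 559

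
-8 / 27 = -0.30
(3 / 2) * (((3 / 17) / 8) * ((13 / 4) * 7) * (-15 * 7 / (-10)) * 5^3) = 987.99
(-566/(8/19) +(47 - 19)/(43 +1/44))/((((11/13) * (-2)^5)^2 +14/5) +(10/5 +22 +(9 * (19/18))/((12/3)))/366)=-1.83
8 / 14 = 4 / 7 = 0.57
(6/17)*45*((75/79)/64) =10125/42976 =0.24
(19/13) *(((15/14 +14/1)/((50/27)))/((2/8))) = 108243/2275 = 47.58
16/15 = 1.07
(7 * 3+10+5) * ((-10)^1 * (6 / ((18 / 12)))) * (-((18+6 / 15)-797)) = -1121184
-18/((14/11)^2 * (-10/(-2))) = -1089/490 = -2.22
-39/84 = -13/28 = -0.46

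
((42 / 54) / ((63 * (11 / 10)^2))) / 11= 100 / 107811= 0.00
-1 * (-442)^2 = -195364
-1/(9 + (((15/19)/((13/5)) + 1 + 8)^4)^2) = -13854014124583882561/777678807996998879468268105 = -0.00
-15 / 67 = -0.22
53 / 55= 0.96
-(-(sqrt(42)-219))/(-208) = 219/208-sqrt(42)/208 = 1.02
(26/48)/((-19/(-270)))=585/76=7.70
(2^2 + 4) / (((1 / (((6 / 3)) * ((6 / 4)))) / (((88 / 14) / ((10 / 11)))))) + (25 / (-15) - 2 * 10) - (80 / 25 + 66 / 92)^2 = 143228599 / 1110900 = 128.93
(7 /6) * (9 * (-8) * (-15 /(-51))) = -420 /17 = -24.71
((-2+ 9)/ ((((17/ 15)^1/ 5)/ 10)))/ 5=1050/ 17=61.76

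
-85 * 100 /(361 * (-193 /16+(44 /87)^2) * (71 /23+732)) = 35496000 /13083853321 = 0.00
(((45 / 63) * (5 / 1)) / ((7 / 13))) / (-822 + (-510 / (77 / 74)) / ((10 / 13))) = -3575 / 786492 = -0.00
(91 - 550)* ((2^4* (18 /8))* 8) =-132192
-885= -885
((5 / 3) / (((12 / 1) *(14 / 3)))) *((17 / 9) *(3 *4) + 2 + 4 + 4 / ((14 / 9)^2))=22285 / 24696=0.90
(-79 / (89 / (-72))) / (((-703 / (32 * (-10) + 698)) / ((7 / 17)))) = -15050448 / 1063639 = -14.15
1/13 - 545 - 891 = -18667/13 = -1435.92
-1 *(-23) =23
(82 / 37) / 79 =82 / 2923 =0.03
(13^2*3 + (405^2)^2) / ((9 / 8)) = 71744536352 / 3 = 23914845450.67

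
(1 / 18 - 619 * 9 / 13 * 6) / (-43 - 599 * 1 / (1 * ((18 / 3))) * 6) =601655 / 150228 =4.00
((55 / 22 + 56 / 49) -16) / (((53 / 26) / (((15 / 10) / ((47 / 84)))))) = -40482 / 2491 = -16.25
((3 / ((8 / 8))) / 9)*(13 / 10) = 13 / 30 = 0.43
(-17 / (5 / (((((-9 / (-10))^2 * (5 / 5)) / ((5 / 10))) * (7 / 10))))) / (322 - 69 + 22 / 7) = -67473 / 4482500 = -0.02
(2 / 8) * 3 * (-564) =-423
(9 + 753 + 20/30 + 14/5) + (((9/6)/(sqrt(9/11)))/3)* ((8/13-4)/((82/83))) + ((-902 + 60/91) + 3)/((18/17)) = -679493/8190-913* sqrt(11)/1599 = -84.86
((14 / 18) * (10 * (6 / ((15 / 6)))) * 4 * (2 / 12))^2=12544 / 81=154.86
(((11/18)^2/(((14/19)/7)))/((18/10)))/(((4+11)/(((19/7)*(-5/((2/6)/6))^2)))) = 2888.96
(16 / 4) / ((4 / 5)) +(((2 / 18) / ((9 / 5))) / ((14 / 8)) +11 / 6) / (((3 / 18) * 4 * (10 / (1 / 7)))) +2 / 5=5.44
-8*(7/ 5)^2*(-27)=10584/ 25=423.36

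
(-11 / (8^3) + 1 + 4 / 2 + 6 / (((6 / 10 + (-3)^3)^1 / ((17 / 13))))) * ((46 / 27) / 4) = 4515245 / 3953664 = 1.14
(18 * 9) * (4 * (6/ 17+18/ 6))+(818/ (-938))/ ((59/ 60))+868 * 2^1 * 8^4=3345923995868/ 470407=7112827.82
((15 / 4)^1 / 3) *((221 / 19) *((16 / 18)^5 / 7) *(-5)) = -45260800 / 7853517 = -5.76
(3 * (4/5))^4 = 20736/625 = 33.18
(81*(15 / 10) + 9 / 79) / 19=19215 / 3002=6.40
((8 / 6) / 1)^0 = 1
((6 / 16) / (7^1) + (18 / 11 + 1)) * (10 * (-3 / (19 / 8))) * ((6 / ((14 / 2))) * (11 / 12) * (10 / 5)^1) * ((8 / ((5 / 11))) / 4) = -218724 / 931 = -234.93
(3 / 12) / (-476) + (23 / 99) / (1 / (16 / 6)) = 350039 / 565488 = 0.62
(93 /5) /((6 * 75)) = 31 /750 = 0.04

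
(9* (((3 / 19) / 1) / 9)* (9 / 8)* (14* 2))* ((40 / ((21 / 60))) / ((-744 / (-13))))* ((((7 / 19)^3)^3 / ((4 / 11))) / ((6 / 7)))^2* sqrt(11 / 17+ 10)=3137830872153591939325* sqrt(3077) / 33364069073055528366986781856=0.00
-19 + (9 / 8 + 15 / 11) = -1453 / 88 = -16.51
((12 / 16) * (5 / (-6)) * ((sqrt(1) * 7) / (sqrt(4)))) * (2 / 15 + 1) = -119 / 48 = -2.48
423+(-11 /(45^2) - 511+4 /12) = -177536 /2025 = -87.67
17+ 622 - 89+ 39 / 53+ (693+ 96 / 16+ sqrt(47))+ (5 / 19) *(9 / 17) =sqrt(47)+ 21396613 / 17119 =1256.73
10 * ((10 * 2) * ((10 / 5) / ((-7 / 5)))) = -2000 / 7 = -285.71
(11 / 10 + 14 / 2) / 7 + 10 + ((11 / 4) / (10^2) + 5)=45317 / 2800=16.18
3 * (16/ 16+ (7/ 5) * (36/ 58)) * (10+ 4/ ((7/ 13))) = 97.72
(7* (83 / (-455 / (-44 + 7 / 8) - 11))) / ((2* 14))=-5727 / 124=-46.19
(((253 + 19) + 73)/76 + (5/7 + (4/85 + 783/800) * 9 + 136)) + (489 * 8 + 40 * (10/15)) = 22189378241/5426400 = 4089.15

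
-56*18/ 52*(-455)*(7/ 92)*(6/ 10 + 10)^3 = 459583299/ 575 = 799275.30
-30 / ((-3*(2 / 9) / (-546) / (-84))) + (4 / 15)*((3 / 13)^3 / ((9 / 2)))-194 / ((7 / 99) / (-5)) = 159756942206 / 76895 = 2077598.57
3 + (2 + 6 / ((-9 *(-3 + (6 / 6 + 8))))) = 44 / 9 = 4.89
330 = 330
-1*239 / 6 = -239 / 6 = -39.83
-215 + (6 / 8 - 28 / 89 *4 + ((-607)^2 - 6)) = 131088987 / 356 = 368227.49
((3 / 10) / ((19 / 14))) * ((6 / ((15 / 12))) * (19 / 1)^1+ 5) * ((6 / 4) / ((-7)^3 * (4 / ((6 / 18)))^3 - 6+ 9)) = -10101 / 187688650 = -0.00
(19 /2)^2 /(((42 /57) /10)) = 1224.82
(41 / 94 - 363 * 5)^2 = 29093783761 / 8836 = 3292641.89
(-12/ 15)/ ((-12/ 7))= 7/ 15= 0.47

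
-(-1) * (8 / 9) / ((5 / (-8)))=-64 / 45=-1.42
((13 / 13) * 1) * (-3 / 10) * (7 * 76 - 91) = -132.30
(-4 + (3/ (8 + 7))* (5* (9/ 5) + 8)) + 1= 2/ 5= 0.40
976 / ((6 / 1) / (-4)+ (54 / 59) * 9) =115168 / 795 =144.87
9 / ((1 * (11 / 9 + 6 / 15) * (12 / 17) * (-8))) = -2295 / 2336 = -0.98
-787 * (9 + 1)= -7870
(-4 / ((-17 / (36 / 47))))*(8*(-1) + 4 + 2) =-288 / 799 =-0.36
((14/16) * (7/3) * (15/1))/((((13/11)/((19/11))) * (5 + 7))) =4655/1248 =3.73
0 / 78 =0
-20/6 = -10/3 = -3.33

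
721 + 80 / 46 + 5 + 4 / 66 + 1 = 553159 / 759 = 728.80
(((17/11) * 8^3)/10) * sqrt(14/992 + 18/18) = 1088 * sqrt(15593)/1705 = 79.68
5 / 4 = 1.25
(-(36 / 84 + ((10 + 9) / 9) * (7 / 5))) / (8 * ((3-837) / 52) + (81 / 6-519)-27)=27716 / 5412015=0.01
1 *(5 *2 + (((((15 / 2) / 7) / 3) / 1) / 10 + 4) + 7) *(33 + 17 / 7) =36518 / 49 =745.27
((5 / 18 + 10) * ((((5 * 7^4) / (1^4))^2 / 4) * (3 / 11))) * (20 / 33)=133311023125 / 2178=61207999.60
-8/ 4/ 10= -0.20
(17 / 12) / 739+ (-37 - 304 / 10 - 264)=-14694191 / 44340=-331.40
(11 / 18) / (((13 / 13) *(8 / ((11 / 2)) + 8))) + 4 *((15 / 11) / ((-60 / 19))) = -34237 / 20592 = -1.66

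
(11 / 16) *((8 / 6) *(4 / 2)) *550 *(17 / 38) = 451.10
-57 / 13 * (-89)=5073 / 13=390.23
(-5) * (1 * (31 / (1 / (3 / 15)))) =-31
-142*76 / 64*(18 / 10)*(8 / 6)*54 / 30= -36423 / 50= -728.46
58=58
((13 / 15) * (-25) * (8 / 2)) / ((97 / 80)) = -20800 / 291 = -71.48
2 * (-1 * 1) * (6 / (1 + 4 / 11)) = -44 / 5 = -8.80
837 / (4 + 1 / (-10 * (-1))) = 8370 / 41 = 204.15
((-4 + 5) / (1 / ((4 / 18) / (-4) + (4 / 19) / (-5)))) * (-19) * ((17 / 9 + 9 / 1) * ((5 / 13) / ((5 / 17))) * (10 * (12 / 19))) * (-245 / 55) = -54531512 / 73359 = -743.35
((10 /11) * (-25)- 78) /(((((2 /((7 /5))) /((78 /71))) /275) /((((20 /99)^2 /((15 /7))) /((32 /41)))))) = -361720450 /695871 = -519.81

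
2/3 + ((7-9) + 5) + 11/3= 22/3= 7.33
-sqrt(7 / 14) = -sqrt(2) / 2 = -0.71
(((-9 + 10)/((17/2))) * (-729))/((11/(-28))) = 40824/187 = 218.31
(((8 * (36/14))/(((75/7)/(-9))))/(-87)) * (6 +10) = 2304/725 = 3.18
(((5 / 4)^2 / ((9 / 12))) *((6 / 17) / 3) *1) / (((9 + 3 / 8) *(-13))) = -4 / 1989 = -0.00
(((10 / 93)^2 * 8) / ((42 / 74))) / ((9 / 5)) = 148000 / 1634661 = 0.09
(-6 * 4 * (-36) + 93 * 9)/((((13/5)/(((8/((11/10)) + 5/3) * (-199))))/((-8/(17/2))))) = 2662858800/2431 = 1095375.89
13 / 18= 0.72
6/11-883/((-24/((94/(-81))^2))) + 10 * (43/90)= 23761115/433026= 54.87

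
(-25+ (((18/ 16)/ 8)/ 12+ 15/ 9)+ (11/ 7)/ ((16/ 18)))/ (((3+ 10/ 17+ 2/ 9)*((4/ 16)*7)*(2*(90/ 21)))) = -1969841/ 5223680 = -0.38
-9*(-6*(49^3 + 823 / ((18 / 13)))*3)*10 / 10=19155429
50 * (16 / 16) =50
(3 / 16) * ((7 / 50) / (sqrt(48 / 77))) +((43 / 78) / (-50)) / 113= -43 / 440700 +7 * sqrt(231) / 3200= 0.03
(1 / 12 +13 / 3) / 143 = 53 / 1716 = 0.03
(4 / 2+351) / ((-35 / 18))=-6354 / 35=-181.54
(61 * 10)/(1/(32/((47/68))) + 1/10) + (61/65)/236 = 101808592703/20294820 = 5016.48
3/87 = 1/29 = 0.03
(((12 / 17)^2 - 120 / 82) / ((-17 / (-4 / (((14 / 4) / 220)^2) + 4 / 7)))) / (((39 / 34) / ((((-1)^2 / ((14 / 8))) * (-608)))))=14358071095296 / 52834691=271754.61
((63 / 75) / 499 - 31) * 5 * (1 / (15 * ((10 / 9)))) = -580056 / 62375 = -9.30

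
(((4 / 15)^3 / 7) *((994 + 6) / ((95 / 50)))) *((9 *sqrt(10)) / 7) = 5120 *sqrt(10) / 2793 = 5.80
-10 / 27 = -0.37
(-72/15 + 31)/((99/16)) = 2096/495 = 4.23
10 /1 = 10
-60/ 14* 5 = -150/ 7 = -21.43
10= 10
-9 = -9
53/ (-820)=-53/ 820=-0.06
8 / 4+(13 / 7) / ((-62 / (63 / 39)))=121 / 62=1.95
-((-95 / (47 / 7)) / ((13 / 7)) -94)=62089 / 611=101.62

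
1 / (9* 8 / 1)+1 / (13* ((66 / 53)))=779 / 10296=0.08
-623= -623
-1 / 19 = -0.05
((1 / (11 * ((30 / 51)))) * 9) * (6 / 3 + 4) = 459 / 55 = 8.35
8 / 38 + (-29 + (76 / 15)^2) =-13331 / 4275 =-3.12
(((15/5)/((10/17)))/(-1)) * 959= -48909/10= -4890.90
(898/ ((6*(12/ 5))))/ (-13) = -2245/ 468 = -4.80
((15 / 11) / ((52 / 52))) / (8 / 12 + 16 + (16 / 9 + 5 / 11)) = 135 / 1871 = 0.07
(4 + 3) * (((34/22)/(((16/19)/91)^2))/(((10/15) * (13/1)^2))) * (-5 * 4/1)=-31574865/1408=-22425.33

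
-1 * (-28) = 28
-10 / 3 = -3.33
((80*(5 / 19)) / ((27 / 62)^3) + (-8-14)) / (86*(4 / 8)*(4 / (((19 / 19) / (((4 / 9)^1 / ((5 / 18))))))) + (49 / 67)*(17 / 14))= 58359483020 / 69177891483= 0.84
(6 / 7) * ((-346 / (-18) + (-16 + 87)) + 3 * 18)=2596 / 21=123.62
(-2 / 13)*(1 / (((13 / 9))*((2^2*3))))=-3 / 338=-0.01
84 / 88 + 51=1143 / 22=51.95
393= 393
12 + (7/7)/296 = 3553/296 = 12.00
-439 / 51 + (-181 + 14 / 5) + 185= -461 / 255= -1.81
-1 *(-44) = 44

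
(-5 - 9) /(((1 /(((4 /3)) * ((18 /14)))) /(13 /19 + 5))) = -2592 /19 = -136.42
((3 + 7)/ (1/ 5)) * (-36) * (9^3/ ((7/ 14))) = -2624400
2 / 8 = 1 / 4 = 0.25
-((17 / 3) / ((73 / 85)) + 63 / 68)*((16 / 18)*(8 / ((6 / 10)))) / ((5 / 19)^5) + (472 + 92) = -4403993957788 / 62825625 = -70098.69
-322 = -322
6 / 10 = 3 / 5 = 0.60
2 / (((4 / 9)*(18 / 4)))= 1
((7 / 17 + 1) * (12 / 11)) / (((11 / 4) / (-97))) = -111744 / 2057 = -54.32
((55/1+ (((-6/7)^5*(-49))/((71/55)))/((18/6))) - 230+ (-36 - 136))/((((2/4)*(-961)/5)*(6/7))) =41539655/10029957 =4.14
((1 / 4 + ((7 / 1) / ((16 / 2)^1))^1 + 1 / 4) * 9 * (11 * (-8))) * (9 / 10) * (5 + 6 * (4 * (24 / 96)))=-107811 / 10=-10781.10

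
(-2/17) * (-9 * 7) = 126/17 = 7.41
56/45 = 1.24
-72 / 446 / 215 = -36 / 47945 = -0.00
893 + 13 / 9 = 8050 / 9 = 894.44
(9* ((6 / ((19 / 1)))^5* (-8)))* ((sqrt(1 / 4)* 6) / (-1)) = 1679616 / 2476099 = 0.68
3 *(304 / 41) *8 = 7296 / 41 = 177.95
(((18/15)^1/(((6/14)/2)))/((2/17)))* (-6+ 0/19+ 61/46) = -5117/23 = -222.48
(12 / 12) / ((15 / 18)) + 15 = 81 / 5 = 16.20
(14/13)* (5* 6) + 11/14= 6023/182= 33.09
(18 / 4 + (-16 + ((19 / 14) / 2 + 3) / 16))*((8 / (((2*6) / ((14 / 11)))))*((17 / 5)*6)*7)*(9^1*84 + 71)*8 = -45171567 / 5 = -9034313.40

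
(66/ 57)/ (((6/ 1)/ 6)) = 22/ 19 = 1.16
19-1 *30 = -11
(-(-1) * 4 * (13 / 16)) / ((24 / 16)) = 2.17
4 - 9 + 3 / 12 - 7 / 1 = -47 / 4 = -11.75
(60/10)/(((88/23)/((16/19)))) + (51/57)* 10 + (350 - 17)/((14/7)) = 73889/418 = 176.77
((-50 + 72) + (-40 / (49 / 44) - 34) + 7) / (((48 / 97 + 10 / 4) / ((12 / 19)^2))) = -56011680 / 10277309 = -5.45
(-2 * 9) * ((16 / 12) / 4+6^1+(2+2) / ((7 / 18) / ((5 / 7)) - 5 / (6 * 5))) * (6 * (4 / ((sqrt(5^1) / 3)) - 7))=217476 / 17 - 372816 * sqrt(5) / 85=2985.15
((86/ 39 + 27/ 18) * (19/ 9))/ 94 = 5491/ 65988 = 0.08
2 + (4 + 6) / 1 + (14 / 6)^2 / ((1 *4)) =13.36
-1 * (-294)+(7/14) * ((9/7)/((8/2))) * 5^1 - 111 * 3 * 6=-95379/56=-1703.20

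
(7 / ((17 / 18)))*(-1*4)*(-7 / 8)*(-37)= -16317 / 17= -959.82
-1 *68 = -68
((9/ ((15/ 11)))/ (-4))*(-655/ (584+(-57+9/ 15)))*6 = 64845/ 5276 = 12.29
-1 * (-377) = 377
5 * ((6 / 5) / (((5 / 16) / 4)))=384 / 5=76.80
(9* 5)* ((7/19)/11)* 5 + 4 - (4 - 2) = 1993/209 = 9.54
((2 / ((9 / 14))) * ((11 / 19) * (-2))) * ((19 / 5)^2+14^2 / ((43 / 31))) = -561.04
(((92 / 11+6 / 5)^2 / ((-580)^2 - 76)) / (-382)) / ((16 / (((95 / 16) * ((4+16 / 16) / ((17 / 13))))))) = -17084743 / 16913577905664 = -0.00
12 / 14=0.86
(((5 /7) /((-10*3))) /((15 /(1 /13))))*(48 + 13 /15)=-733 /122850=-0.01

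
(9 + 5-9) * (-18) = -90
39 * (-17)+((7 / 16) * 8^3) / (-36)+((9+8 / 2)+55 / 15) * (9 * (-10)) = -19523 / 9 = -2169.22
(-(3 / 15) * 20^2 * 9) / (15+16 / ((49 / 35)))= -1008 / 37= -27.24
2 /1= 2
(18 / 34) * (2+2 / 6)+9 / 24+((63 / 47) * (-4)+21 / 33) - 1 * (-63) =4210631 / 70312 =59.88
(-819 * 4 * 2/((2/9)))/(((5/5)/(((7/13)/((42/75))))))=-28350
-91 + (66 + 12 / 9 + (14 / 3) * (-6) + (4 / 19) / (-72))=-17671 / 342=-51.67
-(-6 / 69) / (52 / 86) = 43 / 299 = 0.14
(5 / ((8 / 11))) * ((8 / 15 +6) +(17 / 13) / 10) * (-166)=-2372887 / 312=-7605.41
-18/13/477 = -2/689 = -0.00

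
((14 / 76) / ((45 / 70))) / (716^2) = 49 / 87664176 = 0.00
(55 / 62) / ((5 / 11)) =121 / 62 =1.95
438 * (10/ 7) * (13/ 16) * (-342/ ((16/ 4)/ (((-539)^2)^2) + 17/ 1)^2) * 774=-106520726292059153783133189765/ 228752292320537070399889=-465659.71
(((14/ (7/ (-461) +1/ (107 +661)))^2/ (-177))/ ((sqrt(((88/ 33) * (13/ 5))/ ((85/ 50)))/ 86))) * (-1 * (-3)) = -528224842285056 * sqrt(663)/ 18528591575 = -734062.74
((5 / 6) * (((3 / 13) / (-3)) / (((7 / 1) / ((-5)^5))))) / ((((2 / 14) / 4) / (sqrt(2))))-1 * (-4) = 4 +31250 * sqrt(2) / 39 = 1137.18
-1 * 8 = -8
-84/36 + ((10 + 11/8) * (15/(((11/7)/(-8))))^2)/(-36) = -669697/363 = -1844.90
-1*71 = -71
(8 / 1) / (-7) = -8 / 7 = -1.14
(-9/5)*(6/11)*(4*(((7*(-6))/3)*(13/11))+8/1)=6912/121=57.12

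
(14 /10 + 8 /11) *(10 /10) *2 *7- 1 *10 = 1088 /55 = 19.78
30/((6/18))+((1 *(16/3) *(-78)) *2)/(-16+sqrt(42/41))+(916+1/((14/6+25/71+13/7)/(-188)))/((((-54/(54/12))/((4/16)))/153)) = -2642.32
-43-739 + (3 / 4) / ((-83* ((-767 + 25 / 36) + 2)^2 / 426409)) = -782.01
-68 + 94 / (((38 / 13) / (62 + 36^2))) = 828446 / 19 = 43602.42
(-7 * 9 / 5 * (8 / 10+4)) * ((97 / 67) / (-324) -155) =47107718 / 5025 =9374.67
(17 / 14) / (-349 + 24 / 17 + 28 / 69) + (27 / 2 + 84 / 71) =2971162482 / 202400765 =14.68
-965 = -965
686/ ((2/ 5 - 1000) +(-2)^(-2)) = -13720/ 19987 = -0.69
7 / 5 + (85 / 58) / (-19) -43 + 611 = 3136969 / 5510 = 569.32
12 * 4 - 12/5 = 45.60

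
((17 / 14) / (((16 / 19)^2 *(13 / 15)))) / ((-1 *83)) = -0.02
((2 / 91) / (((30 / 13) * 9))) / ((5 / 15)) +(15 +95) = 34651 / 315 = 110.00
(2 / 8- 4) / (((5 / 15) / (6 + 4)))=-225 / 2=-112.50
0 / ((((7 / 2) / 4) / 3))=0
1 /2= 0.50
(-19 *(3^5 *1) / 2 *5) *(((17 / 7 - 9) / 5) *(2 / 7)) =212382 / 49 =4334.33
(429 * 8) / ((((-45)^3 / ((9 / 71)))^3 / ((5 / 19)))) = -0.00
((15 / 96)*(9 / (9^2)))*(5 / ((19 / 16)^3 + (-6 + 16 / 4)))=-3200 / 11997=-0.27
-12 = -12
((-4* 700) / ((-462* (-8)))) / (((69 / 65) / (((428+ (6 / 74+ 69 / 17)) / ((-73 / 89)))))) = 39311389000 / 104553009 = 375.99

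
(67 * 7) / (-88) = -469 / 88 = -5.33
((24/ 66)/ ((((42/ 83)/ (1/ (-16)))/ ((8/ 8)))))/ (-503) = 83/ 929544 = 0.00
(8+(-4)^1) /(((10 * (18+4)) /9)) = 9 /55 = 0.16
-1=-1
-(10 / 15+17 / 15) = -9 / 5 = -1.80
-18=-18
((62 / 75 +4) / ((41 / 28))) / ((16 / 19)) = 24073 / 6150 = 3.91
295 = 295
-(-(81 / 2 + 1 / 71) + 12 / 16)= 11293 / 284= 39.76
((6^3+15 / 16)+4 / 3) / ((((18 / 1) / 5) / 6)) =52385 / 144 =363.78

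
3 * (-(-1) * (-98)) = -294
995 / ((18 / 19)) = 18905 / 18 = 1050.28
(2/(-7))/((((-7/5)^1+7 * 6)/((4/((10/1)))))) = -4/1421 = -0.00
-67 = -67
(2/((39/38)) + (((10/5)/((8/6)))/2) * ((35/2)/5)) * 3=1427/104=13.72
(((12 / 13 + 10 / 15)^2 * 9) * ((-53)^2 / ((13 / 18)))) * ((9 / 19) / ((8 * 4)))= 218655369 / 166972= 1309.53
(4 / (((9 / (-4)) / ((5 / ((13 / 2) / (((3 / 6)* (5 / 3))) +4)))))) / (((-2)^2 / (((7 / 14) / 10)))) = -5 / 531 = -0.01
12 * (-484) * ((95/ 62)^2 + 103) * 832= -509067610.04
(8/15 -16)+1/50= -2317/150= -15.45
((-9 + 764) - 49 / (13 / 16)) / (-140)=-4.96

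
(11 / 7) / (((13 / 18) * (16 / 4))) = 99 / 182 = 0.54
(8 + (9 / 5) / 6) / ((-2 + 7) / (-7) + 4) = 581 / 230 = 2.53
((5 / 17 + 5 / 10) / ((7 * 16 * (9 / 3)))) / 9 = 1 / 3808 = 0.00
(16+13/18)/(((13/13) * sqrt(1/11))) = 55.46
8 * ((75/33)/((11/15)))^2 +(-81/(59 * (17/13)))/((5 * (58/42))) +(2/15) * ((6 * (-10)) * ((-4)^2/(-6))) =626147941141/6387941505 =98.02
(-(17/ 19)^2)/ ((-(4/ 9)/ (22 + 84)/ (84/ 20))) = 2894913/ 3610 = 801.91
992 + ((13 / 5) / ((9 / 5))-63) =8374 / 9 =930.44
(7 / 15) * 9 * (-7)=-147 / 5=-29.40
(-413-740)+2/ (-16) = -1153.12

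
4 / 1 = 4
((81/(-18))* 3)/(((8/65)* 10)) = -10.97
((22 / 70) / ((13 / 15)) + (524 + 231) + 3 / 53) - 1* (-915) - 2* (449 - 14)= 3860422 / 4823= 800.42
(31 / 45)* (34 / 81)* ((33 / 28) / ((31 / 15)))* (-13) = -2431 / 1134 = -2.14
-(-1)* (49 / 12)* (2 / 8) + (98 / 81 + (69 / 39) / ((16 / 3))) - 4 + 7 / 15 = -20447 / 21060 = -0.97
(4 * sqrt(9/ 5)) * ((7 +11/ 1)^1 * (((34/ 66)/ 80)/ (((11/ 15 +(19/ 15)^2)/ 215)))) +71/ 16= 71/ 16 +296055 * sqrt(5)/ 11572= 61.64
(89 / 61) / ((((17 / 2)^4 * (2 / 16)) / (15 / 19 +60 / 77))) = 1537920 / 438450859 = 0.00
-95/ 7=-13.57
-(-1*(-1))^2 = -1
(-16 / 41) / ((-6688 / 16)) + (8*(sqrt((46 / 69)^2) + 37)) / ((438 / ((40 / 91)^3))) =251844801176 / 4242478883643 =0.06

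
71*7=497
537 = 537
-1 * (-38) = 38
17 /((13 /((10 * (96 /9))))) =5440 /39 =139.49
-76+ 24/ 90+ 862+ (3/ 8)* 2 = 47221/ 60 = 787.02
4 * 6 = 24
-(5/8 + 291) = -2333/8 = -291.62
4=4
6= 6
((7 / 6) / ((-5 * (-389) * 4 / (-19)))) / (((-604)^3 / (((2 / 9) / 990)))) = 133 / 45823617548121600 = 0.00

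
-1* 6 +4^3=58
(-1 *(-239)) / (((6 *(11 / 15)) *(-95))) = -239 / 418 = -0.57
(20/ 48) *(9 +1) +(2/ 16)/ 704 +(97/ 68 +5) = 3042739/ 287232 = 10.59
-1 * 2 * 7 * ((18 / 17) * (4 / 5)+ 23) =-28378 / 85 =-333.86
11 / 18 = 0.61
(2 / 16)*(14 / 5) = 7 / 20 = 0.35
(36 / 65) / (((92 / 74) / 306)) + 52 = 281536 / 1495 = 188.32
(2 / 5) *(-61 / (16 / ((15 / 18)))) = -61 / 48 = -1.27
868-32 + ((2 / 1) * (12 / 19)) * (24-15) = 16100 / 19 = 847.37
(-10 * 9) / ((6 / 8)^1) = -120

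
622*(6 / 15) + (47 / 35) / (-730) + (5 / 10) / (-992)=6305925881 / 25345600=248.80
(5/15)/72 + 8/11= 1739/2376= 0.73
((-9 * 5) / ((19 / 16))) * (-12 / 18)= 480 / 19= 25.26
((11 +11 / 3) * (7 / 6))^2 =23716 / 81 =292.79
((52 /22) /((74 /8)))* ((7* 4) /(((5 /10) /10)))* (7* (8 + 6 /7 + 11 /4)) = 4732000 /407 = 11626.54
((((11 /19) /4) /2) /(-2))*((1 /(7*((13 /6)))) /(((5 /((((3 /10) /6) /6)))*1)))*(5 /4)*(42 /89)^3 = -14553 /27860374880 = -0.00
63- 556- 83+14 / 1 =-562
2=2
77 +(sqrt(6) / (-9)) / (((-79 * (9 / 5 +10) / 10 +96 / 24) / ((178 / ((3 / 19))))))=169100 * sqrt(6) / 120447 +77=80.44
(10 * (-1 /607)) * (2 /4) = -5 /607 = -0.01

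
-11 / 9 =-1.22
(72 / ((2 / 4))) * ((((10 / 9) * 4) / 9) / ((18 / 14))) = 4480 / 81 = 55.31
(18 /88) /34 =9 /1496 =0.01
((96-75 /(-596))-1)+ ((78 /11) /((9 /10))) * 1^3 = 2025895 /19668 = 103.00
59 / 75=0.79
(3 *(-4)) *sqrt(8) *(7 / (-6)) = 28 *sqrt(2) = 39.60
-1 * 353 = -353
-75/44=-1.70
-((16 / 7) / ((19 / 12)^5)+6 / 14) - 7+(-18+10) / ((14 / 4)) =-24622292 / 2476099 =-9.94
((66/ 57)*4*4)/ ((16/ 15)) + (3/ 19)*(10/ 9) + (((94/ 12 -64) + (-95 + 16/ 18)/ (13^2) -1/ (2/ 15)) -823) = -25132873/ 28899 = -869.68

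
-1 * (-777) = 777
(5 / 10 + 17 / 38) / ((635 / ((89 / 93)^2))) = 15842 / 11594465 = 0.00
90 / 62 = 45 / 31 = 1.45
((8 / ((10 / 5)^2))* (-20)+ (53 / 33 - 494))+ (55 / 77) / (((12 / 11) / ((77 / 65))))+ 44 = -836753 / 1716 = -487.62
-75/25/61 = -0.05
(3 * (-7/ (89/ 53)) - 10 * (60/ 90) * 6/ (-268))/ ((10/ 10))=-73681/ 5963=-12.36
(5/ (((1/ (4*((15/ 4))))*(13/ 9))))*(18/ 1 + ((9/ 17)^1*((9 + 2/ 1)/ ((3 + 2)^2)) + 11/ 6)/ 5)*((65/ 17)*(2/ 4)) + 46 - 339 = 1774213/ 1156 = 1534.79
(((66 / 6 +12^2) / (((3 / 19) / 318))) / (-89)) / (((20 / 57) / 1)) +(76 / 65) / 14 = -809606131 / 80990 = -9996.37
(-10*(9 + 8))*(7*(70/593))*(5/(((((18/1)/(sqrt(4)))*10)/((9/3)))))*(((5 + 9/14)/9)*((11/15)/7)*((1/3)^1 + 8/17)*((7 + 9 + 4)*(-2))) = 7125800/144099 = 49.45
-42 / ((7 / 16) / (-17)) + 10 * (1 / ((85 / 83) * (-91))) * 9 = 2523210 / 1547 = 1631.03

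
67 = 67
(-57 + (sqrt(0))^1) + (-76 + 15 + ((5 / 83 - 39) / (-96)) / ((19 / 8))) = -557450 / 4731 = -117.83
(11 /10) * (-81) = -891 /10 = -89.10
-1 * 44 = -44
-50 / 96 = -25 / 48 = -0.52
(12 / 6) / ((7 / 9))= 18 / 7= 2.57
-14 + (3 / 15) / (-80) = -5601 / 400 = -14.00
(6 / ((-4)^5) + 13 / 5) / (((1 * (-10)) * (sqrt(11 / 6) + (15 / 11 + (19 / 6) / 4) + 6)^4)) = -789369180223156456642884 / 10321295385626298334887768025 + 11371908955296436392384 * sqrt(66) / 2064259077125259666977553605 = -0.00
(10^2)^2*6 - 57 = 59943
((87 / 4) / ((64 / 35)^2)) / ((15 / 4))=7105 / 4096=1.73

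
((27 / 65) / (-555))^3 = -729 / 1738822515625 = -0.00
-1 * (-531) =531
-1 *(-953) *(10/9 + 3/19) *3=206801/57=3628.09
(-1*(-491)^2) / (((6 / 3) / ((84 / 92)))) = -5062701 / 46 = -110058.72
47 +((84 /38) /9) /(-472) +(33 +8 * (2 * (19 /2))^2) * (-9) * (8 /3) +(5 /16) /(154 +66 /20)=-2964811617491 /42319992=-70057.00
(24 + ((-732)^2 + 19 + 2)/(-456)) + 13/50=-4373187/3800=-1150.84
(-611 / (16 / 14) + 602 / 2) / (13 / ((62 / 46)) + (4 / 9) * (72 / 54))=-1564353 / 68552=-22.82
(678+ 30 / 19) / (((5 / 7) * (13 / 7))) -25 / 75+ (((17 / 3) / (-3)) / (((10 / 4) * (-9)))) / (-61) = 624813793 / 1220427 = 511.96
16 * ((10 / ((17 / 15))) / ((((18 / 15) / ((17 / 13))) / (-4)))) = -8000 / 13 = -615.38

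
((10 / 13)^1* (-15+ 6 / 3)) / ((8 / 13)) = -65 / 4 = -16.25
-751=-751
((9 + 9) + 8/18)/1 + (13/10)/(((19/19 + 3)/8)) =947/45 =21.04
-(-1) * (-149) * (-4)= 596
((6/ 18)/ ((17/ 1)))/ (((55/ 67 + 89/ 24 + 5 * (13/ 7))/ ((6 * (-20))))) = -450240/ 2643517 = -0.17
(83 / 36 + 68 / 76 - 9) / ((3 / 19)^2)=-75373 / 324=-232.63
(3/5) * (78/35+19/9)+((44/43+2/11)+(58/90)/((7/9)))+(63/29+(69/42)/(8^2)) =6300878977/921782400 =6.84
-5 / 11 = -0.45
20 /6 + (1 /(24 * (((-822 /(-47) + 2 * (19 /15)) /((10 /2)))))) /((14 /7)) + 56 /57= 4.32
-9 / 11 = -0.82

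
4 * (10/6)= 20/3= 6.67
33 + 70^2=4933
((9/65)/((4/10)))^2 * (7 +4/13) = 7695/8788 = 0.88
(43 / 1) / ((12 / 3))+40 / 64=91 / 8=11.38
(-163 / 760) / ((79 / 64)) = -1304 / 7505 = -0.17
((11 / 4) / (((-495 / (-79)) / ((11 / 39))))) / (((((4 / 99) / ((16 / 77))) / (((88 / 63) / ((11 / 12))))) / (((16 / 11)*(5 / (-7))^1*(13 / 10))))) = -20224 / 15435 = -1.31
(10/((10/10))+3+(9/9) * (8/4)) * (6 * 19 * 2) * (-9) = -30780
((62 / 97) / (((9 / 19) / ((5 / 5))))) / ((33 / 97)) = 1178 / 297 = 3.97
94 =94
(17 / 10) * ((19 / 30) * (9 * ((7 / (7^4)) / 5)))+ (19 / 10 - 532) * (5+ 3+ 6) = -1272769131 / 171500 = -7421.39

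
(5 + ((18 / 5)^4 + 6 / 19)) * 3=6173007 / 11875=519.83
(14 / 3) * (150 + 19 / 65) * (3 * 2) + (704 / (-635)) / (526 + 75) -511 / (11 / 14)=194163727662 / 54573805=3557.82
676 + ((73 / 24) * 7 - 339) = 8599 / 24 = 358.29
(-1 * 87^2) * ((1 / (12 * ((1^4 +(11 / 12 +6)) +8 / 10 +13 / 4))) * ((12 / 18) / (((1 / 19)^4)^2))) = -596790105187.23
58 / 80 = 29 / 40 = 0.72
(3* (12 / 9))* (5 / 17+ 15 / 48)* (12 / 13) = 495 / 221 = 2.24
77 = 77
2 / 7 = 0.29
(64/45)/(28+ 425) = 64/20385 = 0.00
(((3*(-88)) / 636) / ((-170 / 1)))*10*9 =198 / 901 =0.22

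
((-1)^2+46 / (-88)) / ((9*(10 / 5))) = 7 / 264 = 0.03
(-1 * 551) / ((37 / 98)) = -53998 / 37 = -1459.41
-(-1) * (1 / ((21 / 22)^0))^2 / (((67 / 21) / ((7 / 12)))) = 49 / 268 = 0.18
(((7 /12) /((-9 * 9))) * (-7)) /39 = 49 /37908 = 0.00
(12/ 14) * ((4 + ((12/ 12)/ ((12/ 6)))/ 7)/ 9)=19/ 49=0.39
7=7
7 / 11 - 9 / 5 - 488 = -489.16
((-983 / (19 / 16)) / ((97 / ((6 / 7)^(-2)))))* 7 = -1348676 / 16587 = -81.31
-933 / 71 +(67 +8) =4392 / 71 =61.86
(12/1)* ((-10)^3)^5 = -12000000000000000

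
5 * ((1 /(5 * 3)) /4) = 1 /12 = 0.08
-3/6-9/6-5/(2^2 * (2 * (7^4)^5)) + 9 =4468366912666272051/638338130380896008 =7.00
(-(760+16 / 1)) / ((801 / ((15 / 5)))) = -776 / 267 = -2.91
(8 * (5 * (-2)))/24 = -10/3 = -3.33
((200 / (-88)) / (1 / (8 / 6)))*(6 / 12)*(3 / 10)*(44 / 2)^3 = -4840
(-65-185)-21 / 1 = -271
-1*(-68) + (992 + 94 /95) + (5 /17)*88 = 1755298 /1615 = 1086.87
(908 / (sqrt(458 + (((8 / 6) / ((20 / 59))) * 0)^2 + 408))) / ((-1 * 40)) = -227 * sqrt(866) / 8660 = -0.77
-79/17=-4.65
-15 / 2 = -7.50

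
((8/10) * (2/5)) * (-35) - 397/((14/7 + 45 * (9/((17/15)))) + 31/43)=-16191019/1316070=-12.30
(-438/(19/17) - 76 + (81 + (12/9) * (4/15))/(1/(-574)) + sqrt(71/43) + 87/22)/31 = -887117767/583110 + sqrt(3053)/1333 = -1521.31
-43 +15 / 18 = -253 / 6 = -42.17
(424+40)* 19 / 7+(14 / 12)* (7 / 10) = 529303 / 420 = 1260.25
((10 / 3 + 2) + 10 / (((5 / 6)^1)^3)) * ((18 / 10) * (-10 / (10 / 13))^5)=-1889138784 / 125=-15113110.27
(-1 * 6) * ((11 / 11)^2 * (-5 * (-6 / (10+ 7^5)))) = -180 / 16817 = -0.01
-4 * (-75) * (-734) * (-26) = 5725200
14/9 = 1.56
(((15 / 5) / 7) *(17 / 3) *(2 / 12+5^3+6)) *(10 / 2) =66895 / 42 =1592.74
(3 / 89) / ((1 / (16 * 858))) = 41184 / 89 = 462.74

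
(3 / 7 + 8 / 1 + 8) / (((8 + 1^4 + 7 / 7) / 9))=207 / 14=14.79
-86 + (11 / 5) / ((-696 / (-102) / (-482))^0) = -419 / 5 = -83.80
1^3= 1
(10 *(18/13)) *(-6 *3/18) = -180/13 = -13.85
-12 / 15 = -4 / 5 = -0.80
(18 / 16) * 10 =45 / 4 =11.25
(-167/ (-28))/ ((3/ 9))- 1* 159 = -3951/ 28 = -141.11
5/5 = 1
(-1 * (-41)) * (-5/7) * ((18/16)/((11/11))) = -1845/56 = -32.95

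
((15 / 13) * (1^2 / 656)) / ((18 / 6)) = 5 / 8528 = 0.00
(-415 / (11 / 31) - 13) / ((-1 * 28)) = 3252 / 77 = 42.23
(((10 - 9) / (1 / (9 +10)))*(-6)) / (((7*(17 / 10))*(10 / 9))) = -1026 / 119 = -8.62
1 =1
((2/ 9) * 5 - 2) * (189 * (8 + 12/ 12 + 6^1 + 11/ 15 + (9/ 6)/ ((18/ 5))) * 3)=-40698/ 5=-8139.60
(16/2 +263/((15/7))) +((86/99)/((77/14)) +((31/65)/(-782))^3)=18719701170730609801/143017179491043000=130.89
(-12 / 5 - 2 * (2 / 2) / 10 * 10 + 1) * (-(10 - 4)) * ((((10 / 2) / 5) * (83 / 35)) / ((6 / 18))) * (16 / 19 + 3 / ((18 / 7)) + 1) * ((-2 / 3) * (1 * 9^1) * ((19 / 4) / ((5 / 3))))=-1866753 / 250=-7467.01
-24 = -24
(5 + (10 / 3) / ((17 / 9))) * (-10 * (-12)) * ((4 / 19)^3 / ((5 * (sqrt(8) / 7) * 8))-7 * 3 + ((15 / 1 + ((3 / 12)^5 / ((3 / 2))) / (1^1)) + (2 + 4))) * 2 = 77280 * sqrt(2) / 116603 + 575 / 544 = 1.99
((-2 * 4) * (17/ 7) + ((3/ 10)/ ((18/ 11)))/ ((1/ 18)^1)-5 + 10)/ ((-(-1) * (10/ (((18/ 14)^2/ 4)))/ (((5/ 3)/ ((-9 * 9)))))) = 779/ 82320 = 0.01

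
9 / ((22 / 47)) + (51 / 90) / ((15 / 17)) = 49177 / 2475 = 19.87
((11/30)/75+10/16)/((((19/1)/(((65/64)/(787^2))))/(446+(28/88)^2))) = 5304046787/218715545241600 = 0.00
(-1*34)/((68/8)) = -4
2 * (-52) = -104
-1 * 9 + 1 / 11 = -98 / 11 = -8.91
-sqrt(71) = -8.43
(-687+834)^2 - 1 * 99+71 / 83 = 1785401 / 83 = 21510.86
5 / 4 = 1.25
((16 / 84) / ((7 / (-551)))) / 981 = -2204 / 144207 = -0.02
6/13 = 0.46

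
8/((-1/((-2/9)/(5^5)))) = 0.00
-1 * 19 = -19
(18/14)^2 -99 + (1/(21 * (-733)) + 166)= 7397429/107751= 68.65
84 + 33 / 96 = 2699 / 32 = 84.34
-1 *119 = -119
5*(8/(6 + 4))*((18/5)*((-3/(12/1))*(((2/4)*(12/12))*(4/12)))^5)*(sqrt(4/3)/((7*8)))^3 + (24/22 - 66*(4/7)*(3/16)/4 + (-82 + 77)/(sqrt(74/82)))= -5*sqrt(1517)/37 - 417/616 - sqrt(3)/109247201280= -5.94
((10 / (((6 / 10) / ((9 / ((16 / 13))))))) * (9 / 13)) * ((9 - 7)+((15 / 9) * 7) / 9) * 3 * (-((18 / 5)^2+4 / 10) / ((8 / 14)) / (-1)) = 312123 / 16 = 19507.69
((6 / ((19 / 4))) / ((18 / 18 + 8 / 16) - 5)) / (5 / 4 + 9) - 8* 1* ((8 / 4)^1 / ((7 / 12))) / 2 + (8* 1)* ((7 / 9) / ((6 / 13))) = -39460 / 147231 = -0.27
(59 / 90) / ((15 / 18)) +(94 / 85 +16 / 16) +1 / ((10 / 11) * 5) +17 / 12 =23099 / 5100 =4.53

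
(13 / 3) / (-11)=-13 / 33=-0.39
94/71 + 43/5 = 3523/355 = 9.92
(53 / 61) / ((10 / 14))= 371 / 305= 1.22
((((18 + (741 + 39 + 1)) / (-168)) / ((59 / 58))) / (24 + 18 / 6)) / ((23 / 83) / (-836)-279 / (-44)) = -23643961 / 865763640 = -0.03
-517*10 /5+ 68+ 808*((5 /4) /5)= -764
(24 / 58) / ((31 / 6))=72 / 899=0.08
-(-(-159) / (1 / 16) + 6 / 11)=-27990 / 11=-2544.55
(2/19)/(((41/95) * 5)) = 2/41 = 0.05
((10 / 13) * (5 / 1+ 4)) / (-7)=-90 / 91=-0.99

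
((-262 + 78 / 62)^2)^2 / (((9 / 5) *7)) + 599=21343273454123582 / 58181823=366837482.11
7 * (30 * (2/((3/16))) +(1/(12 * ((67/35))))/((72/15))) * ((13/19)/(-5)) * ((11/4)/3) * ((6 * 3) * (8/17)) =-2380.15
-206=-206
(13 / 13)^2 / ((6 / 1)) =1 / 6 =0.17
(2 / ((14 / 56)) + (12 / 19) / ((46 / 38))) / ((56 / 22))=77 / 23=3.35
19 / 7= 2.71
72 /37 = 1.95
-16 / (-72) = 2 / 9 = 0.22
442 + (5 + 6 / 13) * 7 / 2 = 11989 / 26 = 461.12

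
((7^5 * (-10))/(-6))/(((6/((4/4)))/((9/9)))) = 4668.61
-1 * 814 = -814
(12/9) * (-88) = -352/3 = -117.33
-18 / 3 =-6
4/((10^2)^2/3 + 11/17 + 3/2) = 408/340219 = 0.00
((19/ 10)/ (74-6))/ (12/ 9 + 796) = 57/ 1626560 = 0.00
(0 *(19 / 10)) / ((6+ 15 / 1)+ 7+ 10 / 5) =0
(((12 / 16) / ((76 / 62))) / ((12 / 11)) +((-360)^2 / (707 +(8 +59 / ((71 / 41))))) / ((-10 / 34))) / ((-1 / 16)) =98976103 / 10526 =9403.01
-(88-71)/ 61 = -17/ 61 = -0.28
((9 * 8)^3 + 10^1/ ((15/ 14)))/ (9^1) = 1119772/ 27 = 41473.04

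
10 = 10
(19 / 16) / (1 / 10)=95 / 8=11.88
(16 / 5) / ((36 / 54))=24 / 5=4.80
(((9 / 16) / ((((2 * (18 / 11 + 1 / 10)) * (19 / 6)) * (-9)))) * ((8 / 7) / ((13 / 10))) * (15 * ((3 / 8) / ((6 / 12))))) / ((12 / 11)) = -0.05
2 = 2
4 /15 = 0.27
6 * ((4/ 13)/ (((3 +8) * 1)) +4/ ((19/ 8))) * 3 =83736/ 2717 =30.82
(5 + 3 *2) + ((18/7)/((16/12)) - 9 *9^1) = -953/14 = -68.07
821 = 821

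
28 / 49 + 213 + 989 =8418 / 7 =1202.57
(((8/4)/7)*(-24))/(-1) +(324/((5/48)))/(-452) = -96/3955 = -0.02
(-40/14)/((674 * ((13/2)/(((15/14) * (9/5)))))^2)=-3645/6583254223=-0.00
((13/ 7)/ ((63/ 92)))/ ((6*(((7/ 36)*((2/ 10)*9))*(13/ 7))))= 920/ 1323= 0.70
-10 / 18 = -5 / 9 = -0.56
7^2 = 49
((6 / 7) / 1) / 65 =6 / 455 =0.01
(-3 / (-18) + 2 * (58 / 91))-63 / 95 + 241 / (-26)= -220214 / 25935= -8.49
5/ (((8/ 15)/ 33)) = 2475/ 8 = 309.38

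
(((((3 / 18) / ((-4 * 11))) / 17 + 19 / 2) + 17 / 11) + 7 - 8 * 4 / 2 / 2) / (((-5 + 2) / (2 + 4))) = -45083 / 2244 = -20.09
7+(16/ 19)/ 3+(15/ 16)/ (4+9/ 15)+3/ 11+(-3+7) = 2712817/ 230736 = 11.76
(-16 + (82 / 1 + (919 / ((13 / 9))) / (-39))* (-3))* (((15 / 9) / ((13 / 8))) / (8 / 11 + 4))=-46.23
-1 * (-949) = 949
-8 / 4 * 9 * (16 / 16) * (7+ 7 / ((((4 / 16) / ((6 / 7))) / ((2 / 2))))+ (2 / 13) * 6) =-7470 / 13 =-574.62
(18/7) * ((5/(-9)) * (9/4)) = -3.21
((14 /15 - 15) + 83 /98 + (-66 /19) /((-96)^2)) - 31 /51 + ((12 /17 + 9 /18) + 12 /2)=-804921079 /121551360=-6.62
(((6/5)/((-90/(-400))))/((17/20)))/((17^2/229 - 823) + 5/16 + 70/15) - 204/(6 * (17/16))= -4885102752/152622821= -32.01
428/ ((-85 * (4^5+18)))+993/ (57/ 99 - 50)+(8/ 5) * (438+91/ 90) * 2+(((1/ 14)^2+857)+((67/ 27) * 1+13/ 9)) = 613124151610619/ 273024996300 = 2245.67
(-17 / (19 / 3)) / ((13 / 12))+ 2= -118 / 247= -0.48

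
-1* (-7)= 7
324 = 324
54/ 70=27/ 35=0.77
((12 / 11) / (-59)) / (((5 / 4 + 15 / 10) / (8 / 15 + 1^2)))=-368 / 35695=-0.01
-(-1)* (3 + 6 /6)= 4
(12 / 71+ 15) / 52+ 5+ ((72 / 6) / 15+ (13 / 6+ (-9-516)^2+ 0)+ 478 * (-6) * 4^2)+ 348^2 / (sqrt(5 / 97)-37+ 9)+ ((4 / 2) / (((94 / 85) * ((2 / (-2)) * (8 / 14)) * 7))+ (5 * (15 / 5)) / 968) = 981576180716605553 / 4354444225560-121104 * sqrt(485) / 76043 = 225384.32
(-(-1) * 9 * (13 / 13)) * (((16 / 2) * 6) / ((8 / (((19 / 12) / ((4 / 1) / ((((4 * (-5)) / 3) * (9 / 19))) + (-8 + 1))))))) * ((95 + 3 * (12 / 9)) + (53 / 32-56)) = -3665385 / 7936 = -461.87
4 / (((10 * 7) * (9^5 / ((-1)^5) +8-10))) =-0.00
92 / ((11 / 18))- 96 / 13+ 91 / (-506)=940529 / 6578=142.98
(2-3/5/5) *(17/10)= 799/250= 3.20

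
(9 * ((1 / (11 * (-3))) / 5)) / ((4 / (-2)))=3 / 110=0.03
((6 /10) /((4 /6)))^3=729 /1000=0.73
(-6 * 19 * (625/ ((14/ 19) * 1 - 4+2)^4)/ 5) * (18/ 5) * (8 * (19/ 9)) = -1176147025/ 3456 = -340320.32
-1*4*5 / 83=-20 / 83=-0.24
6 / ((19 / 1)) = 6 / 19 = 0.32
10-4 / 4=9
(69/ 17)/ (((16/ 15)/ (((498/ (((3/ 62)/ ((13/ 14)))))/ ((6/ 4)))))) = 11539905/ 476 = 24243.50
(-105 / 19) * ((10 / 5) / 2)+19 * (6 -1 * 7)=-466 / 19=-24.53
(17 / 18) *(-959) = -16303 / 18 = -905.72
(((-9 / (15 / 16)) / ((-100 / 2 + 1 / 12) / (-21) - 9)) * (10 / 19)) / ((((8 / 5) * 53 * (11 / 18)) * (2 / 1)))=136080 / 18487513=0.01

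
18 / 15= 6 / 5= 1.20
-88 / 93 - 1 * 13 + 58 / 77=-94475 / 7161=-13.19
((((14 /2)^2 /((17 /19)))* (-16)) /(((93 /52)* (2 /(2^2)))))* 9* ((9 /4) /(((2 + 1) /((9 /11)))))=-31370976 /5797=-5411.59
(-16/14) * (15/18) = -20/21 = -0.95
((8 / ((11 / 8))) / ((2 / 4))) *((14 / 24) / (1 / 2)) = 448 / 33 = 13.58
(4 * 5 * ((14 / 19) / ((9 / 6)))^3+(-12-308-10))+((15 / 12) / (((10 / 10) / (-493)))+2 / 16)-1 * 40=-1457475257 / 1481544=-983.75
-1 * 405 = -405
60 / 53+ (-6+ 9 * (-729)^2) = 253497099 / 53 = 4782964.13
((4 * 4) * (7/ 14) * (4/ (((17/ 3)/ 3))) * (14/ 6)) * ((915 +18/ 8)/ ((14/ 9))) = 396252/ 17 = 23308.94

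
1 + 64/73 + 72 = 5393/73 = 73.88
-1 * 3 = -3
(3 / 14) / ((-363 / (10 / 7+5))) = -0.00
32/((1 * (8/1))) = 4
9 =9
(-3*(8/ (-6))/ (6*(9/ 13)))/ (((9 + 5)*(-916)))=-13/ 173124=-0.00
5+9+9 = 23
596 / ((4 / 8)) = 1192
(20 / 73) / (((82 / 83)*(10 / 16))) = 1328 / 2993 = 0.44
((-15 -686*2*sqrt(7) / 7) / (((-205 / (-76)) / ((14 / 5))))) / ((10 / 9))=-938448*sqrt(7) / 5125 -14364 / 1025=-498.48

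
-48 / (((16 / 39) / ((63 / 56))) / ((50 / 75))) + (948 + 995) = 7421 / 4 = 1855.25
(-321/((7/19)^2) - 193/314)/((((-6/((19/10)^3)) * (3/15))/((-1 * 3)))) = -249640788169/6154400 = -40562.98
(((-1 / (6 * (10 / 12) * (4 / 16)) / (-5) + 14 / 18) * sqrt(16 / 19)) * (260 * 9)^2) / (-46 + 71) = 20539584 * sqrt(19) / 475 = 188484.15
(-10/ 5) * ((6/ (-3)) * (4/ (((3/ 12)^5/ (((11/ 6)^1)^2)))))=495616/ 9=55068.44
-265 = -265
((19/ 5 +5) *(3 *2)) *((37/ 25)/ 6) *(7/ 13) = 11396/ 1625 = 7.01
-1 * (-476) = 476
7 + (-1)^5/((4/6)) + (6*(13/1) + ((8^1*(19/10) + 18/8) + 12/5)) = 2067/20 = 103.35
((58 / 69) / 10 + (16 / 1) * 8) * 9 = 1152.76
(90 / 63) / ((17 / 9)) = 90 / 119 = 0.76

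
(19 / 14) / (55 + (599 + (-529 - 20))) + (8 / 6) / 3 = 2017 / 4410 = 0.46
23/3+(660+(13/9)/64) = 384589/576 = 667.69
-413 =-413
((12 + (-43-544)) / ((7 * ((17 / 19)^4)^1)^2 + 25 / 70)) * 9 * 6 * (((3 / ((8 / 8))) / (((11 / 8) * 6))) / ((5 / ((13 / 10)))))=-7678065048079608 / 53573161617041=-143.32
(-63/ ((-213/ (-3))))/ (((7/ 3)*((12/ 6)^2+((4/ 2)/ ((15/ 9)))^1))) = -135/ 1846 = -0.07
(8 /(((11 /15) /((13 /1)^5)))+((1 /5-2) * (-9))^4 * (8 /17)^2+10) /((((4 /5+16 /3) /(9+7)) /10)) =106062564.30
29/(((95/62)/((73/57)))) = 131254/5415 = 24.24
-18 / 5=-3.60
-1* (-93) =93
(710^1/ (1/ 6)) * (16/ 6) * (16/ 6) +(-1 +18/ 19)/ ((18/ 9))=3453437/ 114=30293.31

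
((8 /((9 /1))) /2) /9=4 /81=0.05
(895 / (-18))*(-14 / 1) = 6265 / 9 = 696.11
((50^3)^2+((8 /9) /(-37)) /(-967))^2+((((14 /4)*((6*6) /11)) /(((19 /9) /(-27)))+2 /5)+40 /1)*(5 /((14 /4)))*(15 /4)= 37036146501226436048674965910117292 /151700056069023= 244140625000000775802.61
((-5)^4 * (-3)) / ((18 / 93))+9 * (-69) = -20617 / 2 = -10308.50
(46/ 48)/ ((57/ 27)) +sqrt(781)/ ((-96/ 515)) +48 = 7365/ 152 - 515*sqrt(781)/ 96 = -101.47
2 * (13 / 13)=2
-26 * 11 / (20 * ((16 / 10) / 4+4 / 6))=-429 / 32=-13.41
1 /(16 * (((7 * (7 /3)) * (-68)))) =-3 /53312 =-0.00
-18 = -18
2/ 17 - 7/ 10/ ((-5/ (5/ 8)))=279/ 1360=0.21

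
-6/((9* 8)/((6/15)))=-1/30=-0.03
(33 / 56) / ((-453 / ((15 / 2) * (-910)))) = 10725 / 1208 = 8.88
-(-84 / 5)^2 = -7056 / 25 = -282.24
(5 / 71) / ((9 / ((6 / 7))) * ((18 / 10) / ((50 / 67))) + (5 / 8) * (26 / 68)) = 170000 / 61713839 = 0.00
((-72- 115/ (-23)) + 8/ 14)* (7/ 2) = -465/ 2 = -232.50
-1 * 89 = -89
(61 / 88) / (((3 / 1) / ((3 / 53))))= 61 / 4664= 0.01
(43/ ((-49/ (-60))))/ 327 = 0.16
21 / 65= 0.32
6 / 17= 0.35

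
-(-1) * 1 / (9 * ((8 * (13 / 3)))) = 1 / 312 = 0.00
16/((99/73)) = 1168/99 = 11.80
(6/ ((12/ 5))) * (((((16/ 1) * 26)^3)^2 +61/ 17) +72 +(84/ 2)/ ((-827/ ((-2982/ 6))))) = 364321179259609294485/ 28118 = 12956866749399292.07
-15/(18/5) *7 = -175/6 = -29.17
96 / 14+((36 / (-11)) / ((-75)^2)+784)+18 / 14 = 38121847 / 48125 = 792.14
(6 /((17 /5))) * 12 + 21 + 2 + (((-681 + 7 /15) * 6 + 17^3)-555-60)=22013 /85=258.98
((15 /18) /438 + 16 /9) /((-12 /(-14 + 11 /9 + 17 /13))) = 1046089 /614952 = 1.70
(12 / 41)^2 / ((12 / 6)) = 72 / 1681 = 0.04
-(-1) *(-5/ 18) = -5/ 18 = -0.28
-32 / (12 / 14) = -112 / 3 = -37.33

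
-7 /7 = -1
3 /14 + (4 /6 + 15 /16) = 611 /336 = 1.82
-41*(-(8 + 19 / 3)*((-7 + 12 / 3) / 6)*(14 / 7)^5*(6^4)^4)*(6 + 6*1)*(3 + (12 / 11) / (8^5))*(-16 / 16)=10504395180719460864 / 11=954945016429041896.73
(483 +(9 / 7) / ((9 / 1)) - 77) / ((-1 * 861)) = -2843 / 6027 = -0.47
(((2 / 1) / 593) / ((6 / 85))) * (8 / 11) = 680 / 19569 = 0.03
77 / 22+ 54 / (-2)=-23.50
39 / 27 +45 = 418 / 9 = 46.44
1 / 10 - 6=-59 / 10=-5.90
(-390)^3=-59319000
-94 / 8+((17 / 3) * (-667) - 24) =-45785 / 12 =-3815.42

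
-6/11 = -0.55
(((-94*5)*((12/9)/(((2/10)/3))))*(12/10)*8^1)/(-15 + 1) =45120/7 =6445.71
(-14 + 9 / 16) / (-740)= 43 / 2368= 0.02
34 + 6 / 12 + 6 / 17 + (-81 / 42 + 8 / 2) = 4394 / 119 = 36.92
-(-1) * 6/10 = 3/5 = 0.60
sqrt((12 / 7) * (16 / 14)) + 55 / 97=55 / 97 + 4 * sqrt(6) / 7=1.97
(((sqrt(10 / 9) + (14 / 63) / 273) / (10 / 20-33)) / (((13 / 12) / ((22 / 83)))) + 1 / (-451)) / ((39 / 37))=-6512*sqrt(10) / 2735265-2131174729 / 1010322097785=-0.01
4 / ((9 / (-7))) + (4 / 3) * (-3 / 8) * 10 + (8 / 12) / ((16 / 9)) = -557 / 72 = -7.74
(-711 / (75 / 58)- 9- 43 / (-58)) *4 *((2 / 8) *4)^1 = -1618486 / 725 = -2232.39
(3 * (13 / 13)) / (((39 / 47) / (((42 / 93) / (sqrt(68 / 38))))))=329 * sqrt(646) / 6851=1.22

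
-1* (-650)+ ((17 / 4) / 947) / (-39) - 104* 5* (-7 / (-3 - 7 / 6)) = -165164461 / 738660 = -223.60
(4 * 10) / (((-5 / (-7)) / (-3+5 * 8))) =2072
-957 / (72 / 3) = -319 / 8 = -39.88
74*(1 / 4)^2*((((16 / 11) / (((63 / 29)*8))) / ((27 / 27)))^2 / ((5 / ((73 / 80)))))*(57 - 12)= 2271541 / 8537760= 0.27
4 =4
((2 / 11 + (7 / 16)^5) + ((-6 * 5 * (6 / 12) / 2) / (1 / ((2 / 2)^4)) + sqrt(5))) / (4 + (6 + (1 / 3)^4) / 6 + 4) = -0.56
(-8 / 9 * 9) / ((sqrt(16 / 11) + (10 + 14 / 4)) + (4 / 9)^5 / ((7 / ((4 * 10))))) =-817850320510608 / 1379318414122835 + 21869111763072 * sqrt(11) / 1379318414122835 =-0.54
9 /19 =0.47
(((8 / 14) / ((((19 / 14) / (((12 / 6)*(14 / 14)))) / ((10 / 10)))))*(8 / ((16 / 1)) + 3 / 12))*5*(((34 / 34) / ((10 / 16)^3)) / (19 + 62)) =2048 / 12825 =0.16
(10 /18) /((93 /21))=35 /279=0.13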